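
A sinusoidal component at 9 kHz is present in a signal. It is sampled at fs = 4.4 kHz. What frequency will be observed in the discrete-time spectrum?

9 kHz mod fs = 0.2 kHz.
0.2 kHz ≤ fs/2 = 2.2 kHz, appears at 0.2 kHz.

0.2 kHz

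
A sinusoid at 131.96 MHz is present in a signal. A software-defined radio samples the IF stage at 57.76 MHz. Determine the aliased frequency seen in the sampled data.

16.44 MHz

131.96 MHz mod fs = 16.44 MHz.
16.44 MHz ≤ fs/2 = 28.88 MHz, appears at 16.44 MHz.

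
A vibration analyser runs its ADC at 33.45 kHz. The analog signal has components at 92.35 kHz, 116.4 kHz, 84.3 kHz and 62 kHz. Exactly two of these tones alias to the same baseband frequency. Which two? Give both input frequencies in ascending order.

fs/2 = 16.725 kHz.
92.35 kHz mod fs = 25.45 kHz.
25.45 kHz > fs/2 = 16.725 kHz, folds to fs − 25.45 kHz = 8 kHz.
116.4 kHz mod fs = 16.05 kHz.
16.05 kHz ≤ fs/2 = 16.725 kHz, appears at 16.05 kHz.
84.3 kHz mod fs = 17.4 kHz.
17.4 kHz > fs/2 = 16.725 kHz, folds to fs − 17.4 kHz = 16.05 kHz.
62 kHz mod fs = 28.55 kHz.
28.55 kHz > fs/2 = 16.725 kHz, folds to fs − 28.55 kHz = 4.9 kHz.
84.3 kHz and 116.4 kHz both map to 16.05 kHz.

84.3 kHz, 116.4 kHz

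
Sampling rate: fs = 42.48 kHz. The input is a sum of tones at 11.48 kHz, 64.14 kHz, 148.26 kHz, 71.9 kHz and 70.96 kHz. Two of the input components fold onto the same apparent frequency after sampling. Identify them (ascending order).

fs/2 = 21.24 kHz.
11.48 kHz ≤ fs/2 = 21.24 kHz, passes unchanged.
64.14 kHz mod fs = 21.66 kHz.
21.66 kHz > fs/2 = 21.24 kHz, folds to fs − 21.66 kHz = 20.82 kHz.
148.26 kHz mod fs = 20.82 kHz.
20.82 kHz ≤ fs/2 = 21.24 kHz, appears at 20.82 kHz.
71.9 kHz mod fs = 29.42 kHz.
29.42 kHz > fs/2 = 21.24 kHz, folds to fs − 29.42 kHz = 13.06 kHz.
70.96 kHz mod fs = 28.48 kHz.
28.48 kHz > fs/2 = 21.24 kHz, folds to fs − 28.48 kHz = 14 kHz.
64.14 kHz and 148.26 kHz both map to 20.82 kHz.

64.14 kHz, 148.26 kHz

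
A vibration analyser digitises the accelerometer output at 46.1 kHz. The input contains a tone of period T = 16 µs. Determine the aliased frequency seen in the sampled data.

T = 16 µs → f = 1/T = 62.5 kHz.
62.5 kHz mod fs = 16.4 kHz.
16.4 kHz ≤ fs/2 = 23.05 kHz, appears at 16.4 kHz.

16.4 kHz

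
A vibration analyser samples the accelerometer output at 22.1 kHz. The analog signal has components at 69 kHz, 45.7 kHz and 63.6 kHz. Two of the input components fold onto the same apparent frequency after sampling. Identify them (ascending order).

fs/2 = 11.05 kHz.
69 kHz mod fs = 2.7 kHz.
2.7 kHz ≤ fs/2 = 11.05 kHz, appears at 2.7 kHz.
45.7 kHz mod fs = 1.5 kHz.
1.5 kHz ≤ fs/2 = 11.05 kHz, appears at 1.5 kHz.
63.6 kHz mod fs = 19.4 kHz.
19.4 kHz > fs/2 = 11.05 kHz, folds to fs − 19.4 kHz = 2.7 kHz.
63.6 kHz and 69 kHz both map to 2.7 kHz.

63.6 kHz, 69 kHz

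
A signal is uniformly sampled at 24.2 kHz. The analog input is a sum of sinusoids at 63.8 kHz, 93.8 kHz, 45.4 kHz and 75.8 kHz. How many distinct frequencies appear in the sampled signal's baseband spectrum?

3

fs/2 = 12.1 kHz.
63.8 kHz mod fs = 15.4 kHz.
15.4 kHz > fs/2 = 12.1 kHz, folds to fs − 15.4 kHz = 8.8 kHz.
93.8 kHz mod fs = 21.2 kHz.
21.2 kHz > fs/2 = 12.1 kHz, folds to fs − 21.2 kHz = 3 kHz.
45.4 kHz mod fs = 21.2 kHz.
21.2 kHz > fs/2 = 12.1 kHz, folds to fs − 21.2 kHz = 3 kHz.
75.8 kHz mod fs = 3.2 kHz.
3.2 kHz ≤ fs/2 = 12.1 kHz, appears at 3.2 kHz.
Distinct values: {3 kHz, 3.2 kHz, 8.8 kHz} → 3.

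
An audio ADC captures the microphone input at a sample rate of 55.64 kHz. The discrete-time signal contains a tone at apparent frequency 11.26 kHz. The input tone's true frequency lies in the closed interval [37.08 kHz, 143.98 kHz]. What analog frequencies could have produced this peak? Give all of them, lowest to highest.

44.38 kHz, 66.9 kHz, 100.02 kHz, 122.54 kHz

Frequencies that alias to 11.26 kHz are k·fs ± 11.26 kHz for integer k ≥ 0.
k=0: 11.26 kHz.
k=1: 44.38 kHz, 66.9 kHz.
k=2: 100.02 kHz, 122.54 kHz.
k=3: 155.66 kHz, 178.18 kHz.
Within [37.08 kHz, 143.98 kHz]: 44.38 kHz, 66.9 kHz, 100.02 kHz, 122.54 kHz.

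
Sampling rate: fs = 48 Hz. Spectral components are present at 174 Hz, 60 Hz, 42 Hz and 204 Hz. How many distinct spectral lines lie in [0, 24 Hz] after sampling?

fs/2 = 24 Hz.
174 Hz mod fs = 30 Hz.
30 Hz > fs/2 = 24 Hz, folds to fs − 30 Hz = 18 Hz.
60 Hz mod fs = 12 Hz.
12 Hz ≤ fs/2 = 24 Hz, appears at 12 Hz.
42 Hz > fs/2 = 24 Hz, folds to fs − 42 Hz = 6 Hz.
204 Hz mod fs = 12 Hz.
12 Hz ≤ fs/2 = 24 Hz, appears at 12 Hz.
Distinct values: {6 Hz, 12 Hz, 18 Hz} → 3.

3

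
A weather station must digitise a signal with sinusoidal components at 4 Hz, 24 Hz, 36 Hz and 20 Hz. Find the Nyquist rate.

72 Hz

Highest-frequency component: 36 Hz.
Nyquist rate = 2 × 36 Hz = 72 Hz.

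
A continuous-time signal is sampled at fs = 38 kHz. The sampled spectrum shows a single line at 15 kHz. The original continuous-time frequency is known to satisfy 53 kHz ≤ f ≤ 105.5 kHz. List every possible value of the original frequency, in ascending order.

53 kHz, 61 kHz, 91 kHz, 99 kHz

Frequencies that alias to 15 kHz are k·fs ± 15 kHz for integer k ≥ 0.
k=0: 15 kHz.
k=1: 23 kHz, 53 kHz.
k=2: 61 kHz, 91 kHz.
k=3: 99 kHz, 129 kHz.
k=4: 137 kHz, 167 kHz.
Within [53 kHz, 105.5 kHz]: 53 kHz, 61 kHz, 91 kHz, 99 kHz.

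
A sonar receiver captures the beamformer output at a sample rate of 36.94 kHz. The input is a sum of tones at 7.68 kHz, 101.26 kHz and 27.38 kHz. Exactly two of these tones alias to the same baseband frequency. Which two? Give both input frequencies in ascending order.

fs/2 = 18.47 kHz.
7.68 kHz ≤ fs/2 = 18.47 kHz, passes unchanged.
101.26 kHz mod fs = 27.38 kHz.
27.38 kHz > fs/2 = 18.47 kHz, folds to fs − 27.38 kHz = 9.56 kHz.
27.38 kHz > fs/2 = 18.47 kHz, folds to fs − 27.38 kHz = 9.56 kHz.
27.38 kHz and 101.26 kHz both map to 9.56 kHz.

27.38 kHz, 101.26 kHz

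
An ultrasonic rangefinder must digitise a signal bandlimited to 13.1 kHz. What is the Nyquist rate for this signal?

Nyquist rate = 2 × 13.1 kHz = 26.2 kHz.

26.2 kHz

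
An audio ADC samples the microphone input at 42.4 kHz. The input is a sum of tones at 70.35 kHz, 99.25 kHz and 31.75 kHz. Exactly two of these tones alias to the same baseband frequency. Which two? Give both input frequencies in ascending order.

fs/2 = 21.2 kHz.
70.35 kHz mod fs = 27.95 kHz.
27.95 kHz > fs/2 = 21.2 kHz, folds to fs − 27.95 kHz = 14.45 kHz.
99.25 kHz mod fs = 14.45 kHz.
14.45 kHz ≤ fs/2 = 21.2 kHz, appears at 14.45 kHz.
31.75 kHz > fs/2 = 21.2 kHz, folds to fs − 31.75 kHz = 10.65 kHz.
70.35 kHz and 99.25 kHz both map to 14.45 kHz.

70.35 kHz, 99.25 kHz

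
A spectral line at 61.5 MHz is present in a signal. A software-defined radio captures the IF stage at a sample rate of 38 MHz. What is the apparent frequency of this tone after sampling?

61.5 MHz mod fs = 23.5 MHz.
23.5 MHz > fs/2 = 19 MHz, folds to fs − 23.5 MHz = 14.5 MHz.

14.5 MHz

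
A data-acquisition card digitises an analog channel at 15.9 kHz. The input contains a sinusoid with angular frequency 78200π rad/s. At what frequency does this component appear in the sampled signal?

ω = 78200π rad/s → f = ω/(2π) = 39100 Hz = 39.1 kHz.
39.1 kHz mod fs = 7.3 kHz.
7.3 kHz ≤ fs/2 = 7.95 kHz, appears at 7.3 kHz.

7.3 kHz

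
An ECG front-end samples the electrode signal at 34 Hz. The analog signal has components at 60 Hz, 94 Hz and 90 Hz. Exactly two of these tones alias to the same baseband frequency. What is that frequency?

fs/2 = 17 Hz.
60 Hz mod fs = 26 Hz.
26 Hz > fs/2 = 17 Hz, folds to fs − 26 Hz = 8 Hz.
94 Hz mod fs = 26 Hz.
26 Hz > fs/2 = 17 Hz, folds to fs − 26 Hz = 8 Hz.
90 Hz mod fs = 22 Hz.
22 Hz > fs/2 = 17 Hz, folds to fs − 22 Hz = 12 Hz.
60 Hz and 94 Hz both map to 8 Hz.

8 Hz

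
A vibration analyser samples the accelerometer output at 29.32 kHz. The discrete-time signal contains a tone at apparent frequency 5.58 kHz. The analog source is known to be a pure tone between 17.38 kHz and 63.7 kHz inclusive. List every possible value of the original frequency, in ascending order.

Frequencies that alias to 5.58 kHz are k·fs ± 5.58 kHz for integer k ≥ 0.
k=0: 5.58 kHz.
k=1: 23.74 kHz, 34.9 kHz.
k=2: 53.06 kHz, 64.22 kHz.
k=3: 82.38 kHz, 93.54 kHz.
Within [17.38 kHz, 63.7 kHz]: 23.74 kHz, 34.9 kHz, 53.06 kHz.

23.74 kHz, 34.9 kHz, 53.06 kHz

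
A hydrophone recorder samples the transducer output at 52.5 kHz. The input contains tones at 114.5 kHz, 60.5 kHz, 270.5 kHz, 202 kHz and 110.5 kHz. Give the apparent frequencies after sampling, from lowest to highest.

fs/2 = 26.25 kHz.
114.5 kHz mod fs = 9.5 kHz.
9.5 kHz ≤ fs/2 = 26.25 kHz, appears at 9.5 kHz.
60.5 kHz mod fs = 8 kHz.
8 kHz ≤ fs/2 = 26.25 kHz, appears at 8 kHz.
270.5 kHz mod fs = 8 kHz.
8 kHz ≤ fs/2 = 26.25 kHz, appears at 8 kHz.
202 kHz mod fs = 44.5 kHz.
44.5 kHz > fs/2 = 26.25 kHz, folds to fs − 44.5 kHz = 8 kHz.
110.5 kHz mod fs = 5.5 kHz.
5.5 kHz ≤ fs/2 = 26.25 kHz, appears at 5.5 kHz.
Distinct values: {5.5 kHz, 8 kHz, 9.5 kHz}.

5.5 kHz, 8 kHz, 9.5 kHz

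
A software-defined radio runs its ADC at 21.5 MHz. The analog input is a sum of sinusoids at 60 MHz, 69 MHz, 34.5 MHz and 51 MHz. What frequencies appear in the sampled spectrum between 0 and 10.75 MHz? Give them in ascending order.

fs/2 = 10.75 MHz.
60 MHz mod fs = 17 MHz.
17 MHz > fs/2 = 10.75 MHz, folds to fs − 17 MHz = 4.5 MHz.
69 MHz mod fs = 4.5 MHz.
4.5 MHz ≤ fs/2 = 10.75 MHz, appears at 4.5 MHz.
34.5 MHz mod fs = 13 MHz.
13 MHz > fs/2 = 10.75 MHz, folds to fs − 13 MHz = 8.5 MHz.
51 MHz mod fs = 8 MHz.
8 MHz ≤ fs/2 = 10.75 MHz, appears at 8 MHz.
Distinct values: {4.5 MHz, 8 MHz, 8.5 MHz}.

4.5 MHz, 8 MHz, 8.5 MHz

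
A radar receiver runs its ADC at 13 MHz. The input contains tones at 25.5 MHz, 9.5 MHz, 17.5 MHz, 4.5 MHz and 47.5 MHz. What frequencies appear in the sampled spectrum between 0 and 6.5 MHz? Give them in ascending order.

fs/2 = 6.5 MHz.
25.5 MHz mod fs = 12.5 MHz.
12.5 MHz > fs/2 = 6.5 MHz, folds to fs − 12.5 MHz = 0.5 MHz.
9.5 MHz > fs/2 = 6.5 MHz, folds to fs − 9.5 MHz = 3.5 MHz.
17.5 MHz mod fs = 4.5 MHz.
4.5 MHz ≤ fs/2 = 6.5 MHz, appears at 4.5 MHz.
4.5 MHz ≤ fs/2 = 6.5 MHz, passes unchanged.
47.5 MHz mod fs = 8.5 MHz.
8.5 MHz > fs/2 = 6.5 MHz, folds to fs − 8.5 MHz = 4.5 MHz.
Distinct values: {0.5 MHz, 3.5 MHz, 4.5 MHz}.

0.5 MHz, 3.5 MHz, 4.5 MHz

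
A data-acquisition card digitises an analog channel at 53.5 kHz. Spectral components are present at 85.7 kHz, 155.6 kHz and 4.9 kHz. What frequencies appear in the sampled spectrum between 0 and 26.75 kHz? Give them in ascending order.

4.9 kHz, 21.3 kHz

fs/2 = 26.75 kHz.
85.7 kHz mod fs = 32.2 kHz.
32.2 kHz > fs/2 = 26.75 kHz, folds to fs − 32.2 kHz = 21.3 kHz.
155.6 kHz mod fs = 48.6 kHz.
48.6 kHz > fs/2 = 26.75 kHz, folds to fs − 48.6 kHz = 4.9 kHz.
4.9 kHz ≤ fs/2 = 26.75 kHz, passes unchanged.
Distinct values: {4.9 kHz, 21.3 kHz}.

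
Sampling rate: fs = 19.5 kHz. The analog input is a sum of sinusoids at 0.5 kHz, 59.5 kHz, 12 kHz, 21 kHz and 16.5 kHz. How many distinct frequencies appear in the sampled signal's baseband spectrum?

fs/2 = 9.75 kHz.
0.5 kHz ≤ fs/2 = 9.75 kHz, passes unchanged.
59.5 kHz mod fs = 1 kHz.
1 kHz ≤ fs/2 = 9.75 kHz, appears at 1 kHz.
12 kHz > fs/2 = 9.75 kHz, folds to fs − 12 kHz = 7.5 kHz.
21 kHz mod fs = 1.5 kHz.
1.5 kHz ≤ fs/2 = 9.75 kHz, appears at 1.5 kHz.
16.5 kHz > fs/2 = 9.75 kHz, folds to fs − 16.5 kHz = 3 kHz.
Distinct values: {0.5 kHz, 1 kHz, 1.5 kHz, 3 kHz, 7.5 kHz} → 5.

5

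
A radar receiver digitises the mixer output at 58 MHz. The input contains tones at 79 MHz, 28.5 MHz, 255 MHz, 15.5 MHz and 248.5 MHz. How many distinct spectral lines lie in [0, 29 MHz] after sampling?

5

fs/2 = 29 MHz.
79 MHz mod fs = 21 MHz.
21 MHz ≤ fs/2 = 29 MHz, appears at 21 MHz.
28.5 MHz ≤ fs/2 = 29 MHz, passes unchanged.
255 MHz mod fs = 23 MHz.
23 MHz ≤ fs/2 = 29 MHz, appears at 23 MHz.
15.5 MHz ≤ fs/2 = 29 MHz, passes unchanged.
248.5 MHz mod fs = 16.5 MHz.
16.5 MHz ≤ fs/2 = 29 MHz, appears at 16.5 MHz.
Distinct values: {15.5 MHz, 16.5 MHz, 21 MHz, 23 MHz, 28.5 MHz} → 5.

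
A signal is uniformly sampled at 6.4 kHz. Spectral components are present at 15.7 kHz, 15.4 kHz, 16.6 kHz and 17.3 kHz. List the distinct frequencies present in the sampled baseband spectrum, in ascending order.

fs/2 = 3.2 kHz.
15.7 kHz mod fs = 2.9 kHz.
2.9 kHz ≤ fs/2 = 3.2 kHz, appears at 2.9 kHz.
15.4 kHz mod fs = 2.6 kHz.
2.6 kHz ≤ fs/2 = 3.2 kHz, appears at 2.6 kHz.
16.6 kHz mod fs = 3.8 kHz.
3.8 kHz > fs/2 = 3.2 kHz, folds to fs − 3.8 kHz = 2.6 kHz.
17.3 kHz mod fs = 4.5 kHz.
4.5 kHz > fs/2 = 3.2 kHz, folds to fs − 4.5 kHz = 1.9 kHz.
Distinct values: {1.9 kHz, 2.6 kHz, 2.9 kHz}.

1.9 kHz, 2.6 kHz, 2.9 kHz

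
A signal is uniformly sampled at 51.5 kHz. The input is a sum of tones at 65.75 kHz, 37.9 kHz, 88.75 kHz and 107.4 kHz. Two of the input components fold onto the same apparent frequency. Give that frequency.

14.25 kHz

fs/2 = 25.75 kHz.
65.75 kHz mod fs = 14.25 kHz.
14.25 kHz ≤ fs/2 = 25.75 kHz, appears at 14.25 kHz.
37.9 kHz > fs/2 = 25.75 kHz, folds to fs − 37.9 kHz = 13.6 kHz.
88.75 kHz mod fs = 37.25 kHz.
37.25 kHz > fs/2 = 25.75 kHz, folds to fs − 37.25 kHz = 14.25 kHz.
107.4 kHz mod fs = 4.4 kHz.
4.4 kHz ≤ fs/2 = 25.75 kHz, appears at 4.4 kHz.
65.75 kHz and 88.75 kHz both map to 14.25 kHz.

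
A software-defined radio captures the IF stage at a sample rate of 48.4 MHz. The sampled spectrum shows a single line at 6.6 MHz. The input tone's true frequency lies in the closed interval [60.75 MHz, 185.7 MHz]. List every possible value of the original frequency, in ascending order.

90.2 MHz, 103.4 MHz, 138.6 MHz, 151.8 MHz

Frequencies that alias to 6.6 MHz are k·fs ± 6.6 MHz for integer k ≥ 0.
k=0: 6.6 MHz.
k=1: 41.8 MHz, 55 MHz.
k=2: 90.2 MHz, 103.4 MHz.
k=3: 138.6 MHz, 151.8 MHz.
k=4: 187 MHz, 200.2 MHz.
Within [60.75 MHz, 185.7 MHz]: 90.2 MHz, 103.4 MHz, 138.6 MHz, 151.8 MHz.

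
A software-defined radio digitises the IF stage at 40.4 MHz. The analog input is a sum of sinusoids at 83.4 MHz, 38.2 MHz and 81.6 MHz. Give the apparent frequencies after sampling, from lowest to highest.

0.8 MHz, 2.2 MHz, 2.6 MHz

fs/2 = 20.2 MHz.
83.4 MHz mod fs = 2.6 MHz.
2.6 MHz ≤ fs/2 = 20.2 MHz, appears at 2.6 MHz.
38.2 MHz > fs/2 = 20.2 MHz, folds to fs − 38.2 MHz = 2.2 MHz.
81.6 MHz mod fs = 0.8 MHz.
0.8 MHz ≤ fs/2 = 20.2 MHz, appears at 0.8 MHz.
Distinct values: {0.8 MHz, 2.2 MHz, 2.6 MHz}.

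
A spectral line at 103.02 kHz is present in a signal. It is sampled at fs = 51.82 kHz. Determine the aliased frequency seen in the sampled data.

0.62 kHz

103.02 kHz mod fs = 51.2 kHz.
51.2 kHz > fs/2 = 25.91 kHz, folds to fs − 51.2 kHz = 0.62 kHz.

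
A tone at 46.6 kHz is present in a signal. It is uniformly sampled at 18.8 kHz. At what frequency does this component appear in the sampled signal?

9 kHz

46.6 kHz mod fs = 9 kHz.
9 kHz ≤ fs/2 = 9.4 kHz, appears at 9 kHz.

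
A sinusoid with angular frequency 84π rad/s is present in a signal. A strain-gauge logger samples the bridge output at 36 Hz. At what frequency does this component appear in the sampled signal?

ω = 84π rad/s → f = ω/(2π) = 42 Hz.
42 Hz mod fs = 6 Hz.
6 Hz ≤ fs/2 = 18 Hz, appears at 6 Hz.

6 Hz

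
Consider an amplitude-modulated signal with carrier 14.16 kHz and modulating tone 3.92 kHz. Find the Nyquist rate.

36.16 kHz

AM sidebands sit at fc ± fm = 10.24 kHz and 18.08 kHz.
Highest-frequency component: 18.08 kHz.
Nyquist rate = 2 × 18.08 kHz = 36.16 kHz.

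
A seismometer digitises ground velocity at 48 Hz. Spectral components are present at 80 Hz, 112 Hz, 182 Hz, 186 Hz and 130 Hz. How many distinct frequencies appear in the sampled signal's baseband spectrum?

4

fs/2 = 24 Hz.
80 Hz mod fs = 32 Hz.
32 Hz > fs/2 = 24 Hz, folds to fs − 32 Hz = 16 Hz.
112 Hz mod fs = 16 Hz.
16 Hz ≤ fs/2 = 24 Hz, appears at 16 Hz.
182 Hz mod fs = 38 Hz.
38 Hz > fs/2 = 24 Hz, folds to fs − 38 Hz = 10 Hz.
186 Hz mod fs = 42 Hz.
42 Hz > fs/2 = 24 Hz, folds to fs − 42 Hz = 6 Hz.
130 Hz mod fs = 34 Hz.
34 Hz > fs/2 = 24 Hz, folds to fs − 34 Hz = 14 Hz.
Distinct values: {6 Hz, 10 Hz, 14 Hz, 16 Hz} → 4.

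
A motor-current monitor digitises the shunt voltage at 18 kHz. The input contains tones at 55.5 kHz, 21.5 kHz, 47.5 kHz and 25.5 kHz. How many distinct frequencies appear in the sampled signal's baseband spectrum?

fs/2 = 9 kHz.
55.5 kHz mod fs = 1.5 kHz.
1.5 kHz ≤ fs/2 = 9 kHz, appears at 1.5 kHz.
21.5 kHz mod fs = 3.5 kHz.
3.5 kHz ≤ fs/2 = 9 kHz, appears at 3.5 kHz.
47.5 kHz mod fs = 11.5 kHz.
11.5 kHz > fs/2 = 9 kHz, folds to fs − 11.5 kHz = 6.5 kHz.
25.5 kHz mod fs = 7.5 kHz.
7.5 kHz ≤ fs/2 = 9 kHz, appears at 7.5 kHz.
Distinct values: {1.5 kHz, 3.5 kHz, 6.5 kHz, 7.5 kHz} → 4.

4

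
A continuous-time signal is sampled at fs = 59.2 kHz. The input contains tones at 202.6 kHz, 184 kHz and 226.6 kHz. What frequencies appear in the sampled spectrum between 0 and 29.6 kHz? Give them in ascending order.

6.4 kHz, 10.2 kHz, 25 kHz

fs/2 = 29.6 kHz.
202.6 kHz mod fs = 25 kHz.
25 kHz ≤ fs/2 = 29.6 kHz, appears at 25 kHz.
184 kHz mod fs = 6.4 kHz.
6.4 kHz ≤ fs/2 = 29.6 kHz, appears at 6.4 kHz.
226.6 kHz mod fs = 49 kHz.
49 kHz > fs/2 = 29.6 kHz, folds to fs − 49 kHz = 10.2 kHz.
Distinct values: {6.4 kHz, 10.2 kHz, 25 kHz}.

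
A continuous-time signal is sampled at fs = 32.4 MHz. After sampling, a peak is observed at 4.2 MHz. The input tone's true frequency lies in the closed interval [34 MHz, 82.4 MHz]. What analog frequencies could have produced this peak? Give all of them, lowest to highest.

Frequencies that alias to 4.2 MHz are k·fs ± 4.2 MHz for integer k ≥ 0.
k=0: 4.2 MHz.
k=1: 28.2 MHz, 36.6 MHz.
k=2: 60.6 MHz, 69 MHz.
k=3: 93 MHz, 101.4 MHz.
Within [34 MHz, 82.4 MHz]: 36.6 MHz, 60.6 MHz, 69 MHz.

36.6 MHz, 60.6 MHz, 69 MHz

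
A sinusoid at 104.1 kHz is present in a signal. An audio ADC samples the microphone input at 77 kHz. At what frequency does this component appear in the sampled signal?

104.1 kHz mod fs = 27.1 kHz.
27.1 kHz ≤ fs/2 = 38.5 kHz, appears at 27.1 kHz.

27.1 kHz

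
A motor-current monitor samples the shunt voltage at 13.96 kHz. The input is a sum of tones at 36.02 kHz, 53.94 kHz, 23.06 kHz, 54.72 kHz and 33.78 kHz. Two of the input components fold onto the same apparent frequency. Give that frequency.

fs/2 = 6.98 kHz.
36.02 kHz mod fs = 8.1 kHz.
8.1 kHz > fs/2 = 6.98 kHz, folds to fs − 8.1 kHz = 5.86 kHz.
53.94 kHz mod fs = 12.06 kHz.
12.06 kHz > fs/2 = 6.98 kHz, folds to fs − 12.06 kHz = 1.9 kHz.
23.06 kHz mod fs = 9.1 kHz.
9.1 kHz > fs/2 = 6.98 kHz, folds to fs − 9.1 kHz = 4.86 kHz.
54.72 kHz mod fs = 12.84 kHz.
12.84 kHz > fs/2 = 6.98 kHz, folds to fs − 12.84 kHz = 1.12 kHz.
33.78 kHz mod fs = 5.86 kHz.
5.86 kHz ≤ fs/2 = 6.98 kHz, appears at 5.86 kHz.
33.78 kHz and 36.02 kHz both map to 5.86 kHz.

5.86 kHz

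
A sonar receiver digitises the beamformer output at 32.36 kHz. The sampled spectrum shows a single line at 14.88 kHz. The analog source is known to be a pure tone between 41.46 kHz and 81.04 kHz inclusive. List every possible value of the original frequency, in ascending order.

Frequencies that alias to 14.88 kHz are k·fs ± 14.88 kHz for integer k ≥ 0.
k=0: 14.88 kHz.
k=1: 17.48 kHz, 47.24 kHz.
k=2: 49.84 kHz, 79.6 kHz.
k=3: 82.2 kHz, 111.96 kHz.
Within [41.46 kHz, 81.04 kHz]: 47.24 kHz, 49.84 kHz, 79.6 kHz.

47.24 kHz, 49.84 kHz, 79.6 kHz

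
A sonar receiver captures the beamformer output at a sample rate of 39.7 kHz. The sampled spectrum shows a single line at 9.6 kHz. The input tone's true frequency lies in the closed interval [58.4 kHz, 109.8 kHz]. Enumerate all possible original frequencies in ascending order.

69.8 kHz, 89 kHz, 109.5 kHz

Frequencies that alias to 9.6 kHz are k·fs ± 9.6 kHz for integer k ≥ 0.
k=0: 9.6 kHz.
k=1: 30.1 kHz, 49.3 kHz.
k=2: 69.8 kHz, 89 kHz.
k=3: 109.5 kHz, 128.7 kHz.
k=4: 149.2 kHz, 168.4 kHz.
Within [58.4 kHz, 109.8 kHz]: 69.8 kHz, 89 kHz, 109.5 kHz.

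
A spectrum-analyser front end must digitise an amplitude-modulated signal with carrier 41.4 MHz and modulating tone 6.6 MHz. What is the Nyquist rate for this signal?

96 MHz

AM sidebands sit at fc ± fm = 34.8 MHz and 48 MHz.
Highest-frequency component: 48 MHz.
Nyquist rate = 2 × 48 MHz = 96 MHz.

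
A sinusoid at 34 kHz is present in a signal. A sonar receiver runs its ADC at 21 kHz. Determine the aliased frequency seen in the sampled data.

34 kHz mod fs = 13 kHz.
13 kHz > fs/2 = 10.5 kHz, folds to fs − 13 kHz = 8 kHz.

8 kHz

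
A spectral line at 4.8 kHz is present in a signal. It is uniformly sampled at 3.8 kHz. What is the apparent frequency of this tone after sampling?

1 kHz

4.8 kHz mod fs = 1 kHz.
1 kHz ≤ fs/2 = 1.9 kHz, appears at 1 kHz.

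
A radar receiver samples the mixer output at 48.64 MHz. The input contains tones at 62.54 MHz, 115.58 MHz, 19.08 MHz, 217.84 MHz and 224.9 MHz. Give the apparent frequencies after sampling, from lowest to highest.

13.9 MHz, 18.3 MHz, 19.08 MHz, 23.28 MHz

fs/2 = 24.32 MHz.
62.54 MHz mod fs = 13.9 MHz.
13.9 MHz ≤ fs/2 = 24.32 MHz, appears at 13.9 MHz.
115.58 MHz mod fs = 18.3 MHz.
18.3 MHz ≤ fs/2 = 24.32 MHz, appears at 18.3 MHz.
19.08 MHz ≤ fs/2 = 24.32 MHz, passes unchanged.
217.84 MHz mod fs = 23.28 MHz.
23.28 MHz ≤ fs/2 = 24.32 MHz, appears at 23.28 MHz.
224.9 MHz mod fs = 30.34 MHz.
30.34 MHz > fs/2 = 24.32 MHz, folds to fs − 30.34 MHz = 18.3 MHz.
Distinct values: {13.9 MHz, 18.3 MHz, 19.08 MHz, 23.28 MHz}.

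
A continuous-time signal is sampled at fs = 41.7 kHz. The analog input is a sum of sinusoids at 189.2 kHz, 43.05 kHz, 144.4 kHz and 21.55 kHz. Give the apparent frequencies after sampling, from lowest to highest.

1.35 kHz, 19.3 kHz, 20.15 kHz

fs/2 = 20.85 kHz.
189.2 kHz mod fs = 22.4 kHz.
22.4 kHz > fs/2 = 20.85 kHz, folds to fs − 22.4 kHz = 19.3 kHz.
43.05 kHz mod fs = 1.35 kHz.
1.35 kHz ≤ fs/2 = 20.85 kHz, appears at 1.35 kHz.
144.4 kHz mod fs = 19.3 kHz.
19.3 kHz ≤ fs/2 = 20.85 kHz, appears at 19.3 kHz.
21.55 kHz > fs/2 = 20.85 kHz, folds to fs − 21.55 kHz = 20.15 kHz.
Distinct values: {1.35 kHz, 19.3 kHz, 20.15 kHz}.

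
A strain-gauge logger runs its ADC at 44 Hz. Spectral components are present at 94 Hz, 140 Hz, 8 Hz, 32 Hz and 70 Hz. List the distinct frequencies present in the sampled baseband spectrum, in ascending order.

6 Hz, 8 Hz, 12 Hz, 18 Hz

fs/2 = 22 Hz.
94 Hz mod fs = 6 Hz.
6 Hz ≤ fs/2 = 22 Hz, appears at 6 Hz.
140 Hz mod fs = 8 Hz.
8 Hz ≤ fs/2 = 22 Hz, appears at 8 Hz.
8 Hz ≤ fs/2 = 22 Hz, passes unchanged.
32 Hz > fs/2 = 22 Hz, folds to fs − 32 Hz = 12 Hz.
70 Hz mod fs = 26 Hz.
26 Hz > fs/2 = 22 Hz, folds to fs − 26 Hz = 18 Hz.
Distinct values: {6 Hz, 8 Hz, 12 Hz, 18 Hz}.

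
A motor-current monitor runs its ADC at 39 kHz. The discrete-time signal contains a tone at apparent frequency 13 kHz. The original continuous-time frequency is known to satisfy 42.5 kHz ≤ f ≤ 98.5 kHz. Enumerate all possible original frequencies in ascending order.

Frequencies that alias to 13 kHz are k·fs ± 13 kHz for integer k ≥ 0.
k=0: 13 kHz.
k=1: 26 kHz, 52 kHz.
k=2: 65 kHz, 91 kHz.
k=3: 104 kHz, 130 kHz.
Within [42.5 kHz, 98.5 kHz]: 52 kHz, 65 kHz, 91 kHz.

52 kHz, 65 kHz, 91 kHz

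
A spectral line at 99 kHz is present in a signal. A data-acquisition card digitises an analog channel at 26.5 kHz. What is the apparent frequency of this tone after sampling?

99 kHz mod fs = 19.5 kHz.
19.5 kHz > fs/2 = 13.25 kHz, folds to fs − 19.5 kHz = 7 kHz.

7 kHz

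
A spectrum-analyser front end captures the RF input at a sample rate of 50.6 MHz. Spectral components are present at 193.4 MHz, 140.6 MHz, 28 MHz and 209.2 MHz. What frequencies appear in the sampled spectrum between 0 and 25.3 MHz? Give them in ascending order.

fs/2 = 25.3 MHz.
193.4 MHz mod fs = 41.6 MHz.
41.6 MHz > fs/2 = 25.3 MHz, folds to fs − 41.6 MHz = 9 MHz.
140.6 MHz mod fs = 39.4 MHz.
39.4 MHz > fs/2 = 25.3 MHz, folds to fs − 39.4 MHz = 11.2 MHz.
28 MHz > fs/2 = 25.3 MHz, folds to fs − 28 MHz = 22.6 MHz.
209.2 MHz mod fs = 6.8 MHz.
6.8 MHz ≤ fs/2 = 25.3 MHz, appears at 6.8 MHz.
Distinct values: {6.8 MHz, 9 MHz, 11.2 MHz, 22.6 MHz}.

6.8 MHz, 9 MHz, 11.2 MHz, 22.6 MHz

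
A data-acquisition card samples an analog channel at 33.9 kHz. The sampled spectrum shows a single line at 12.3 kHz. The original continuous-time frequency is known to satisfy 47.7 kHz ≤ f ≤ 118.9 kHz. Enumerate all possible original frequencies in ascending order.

Frequencies that alias to 12.3 kHz are k·fs ± 12.3 kHz for integer k ≥ 0.
k=0: 12.3 kHz.
k=1: 21.6 kHz, 46.2 kHz.
k=2: 55.5 kHz, 80.1 kHz.
k=3: 89.4 kHz, 114 kHz.
k=4: 123.3 kHz, 147.9 kHz.
Within [47.7 kHz, 118.9 kHz]: 55.5 kHz, 80.1 kHz, 89.4 kHz, 114 kHz.

55.5 kHz, 80.1 kHz, 89.4 kHz, 114 kHz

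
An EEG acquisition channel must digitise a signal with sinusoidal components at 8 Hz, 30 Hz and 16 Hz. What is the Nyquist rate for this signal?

60 Hz

Highest-frequency component: 30 Hz.
Nyquist rate = 2 × 30 Hz = 60 Hz.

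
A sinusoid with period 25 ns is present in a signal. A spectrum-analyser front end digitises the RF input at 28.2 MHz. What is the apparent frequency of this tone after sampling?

11.8 MHz

T = 25 ns → f = 1/T = 40 MHz.
40 MHz mod fs = 11.8 MHz.
11.8 MHz ≤ fs/2 = 14.1 MHz, appears at 11.8 MHz.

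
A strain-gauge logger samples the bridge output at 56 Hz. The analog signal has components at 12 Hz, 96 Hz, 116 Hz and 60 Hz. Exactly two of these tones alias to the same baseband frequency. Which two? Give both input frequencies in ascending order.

fs/2 = 28 Hz.
12 Hz ≤ fs/2 = 28 Hz, passes unchanged.
96 Hz mod fs = 40 Hz.
40 Hz > fs/2 = 28 Hz, folds to fs − 40 Hz = 16 Hz.
116 Hz mod fs = 4 Hz.
4 Hz ≤ fs/2 = 28 Hz, appears at 4 Hz.
60 Hz mod fs = 4 Hz.
4 Hz ≤ fs/2 = 28 Hz, appears at 4 Hz.
60 Hz and 116 Hz both map to 4 Hz.

60 Hz, 116 Hz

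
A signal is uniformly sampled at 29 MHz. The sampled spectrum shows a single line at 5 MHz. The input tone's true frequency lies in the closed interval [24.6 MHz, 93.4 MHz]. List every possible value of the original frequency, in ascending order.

Frequencies that alias to 5 MHz are k·fs ± 5 MHz for integer k ≥ 0.
k=0: 5 MHz.
k=1: 24 MHz, 34 MHz.
k=2: 53 MHz, 63 MHz.
k=3: 82 MHz, 92 MHz.
k=4: 111 MHz, 121 MHz.
Within [24.6 MHz, 93.4 MHz]: 34 MHz, 53 MHz, 63 MHz, 82 MHz, 92 MHz.

34 MHz, 53 MHz, 63 MHz, 82 MHz, 92 MHz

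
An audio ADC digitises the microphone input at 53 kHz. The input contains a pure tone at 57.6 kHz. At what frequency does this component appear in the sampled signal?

4.6 kHz

57.6 kHz mod fs = 4.6 kHz.
4.6 kHz ≤ fs/2 = 26.5 kHz, appears at 4.6 kHz.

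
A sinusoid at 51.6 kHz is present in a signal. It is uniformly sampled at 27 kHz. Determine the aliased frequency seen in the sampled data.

51.6 kHz mod fs = 24.6 kHz.
24.6 kHz > fs/2 = 13.5 kHz, folds to fs − 24.6 kHz = 2.4 kHz.

2.4 kHz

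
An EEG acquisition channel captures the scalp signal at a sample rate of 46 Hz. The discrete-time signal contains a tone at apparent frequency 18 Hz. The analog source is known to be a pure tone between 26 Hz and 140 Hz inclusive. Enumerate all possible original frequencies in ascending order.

Frequencies that alias to 18 Hz are k·fs ± 18 Hz for integer k ≥ 0.
k=0: 18 Hz.
k=1: 28 Hz, 64 Hz.
k=2: 74 Hz, 110 Hz.
k=3: 120 Hz, 156 Hz.
k=4: 166 Hz, 202 Hz.
Within [26 Hz, 140 Hz]: 28 Hz, 64 Hz, 74 Hz, 110 Hz, 120 Hz.

28 Hz, 64 Hz, 74 Hz, 110 Hz, 120 Hz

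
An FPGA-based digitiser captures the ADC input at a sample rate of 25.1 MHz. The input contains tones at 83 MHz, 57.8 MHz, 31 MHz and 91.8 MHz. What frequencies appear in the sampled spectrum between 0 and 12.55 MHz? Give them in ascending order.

5.9 MHz, 7.6 MHz, 7.7 MHz, 8.6 MHz

fs/2 = 12.55 MHz.
83 MHz mod fs = 7.7 MHz.
7.7 MHz ≤ fs/2 = 12.55 MHz, appears at 7.7 MHz.
57.8 MHz mod fs = 7.6 MHz.
7.6 MHz ≤ fs/2 = 12.55 MHz, appears at 7.6 MHz.
31 MHz mod fs = 5.9 MHz.
5.9 MHz ≤ fs/2 = 12.55 MHz, appears at 5.9 MHz.
91.8 MHz mod fs = 16.5 MHz.
16.5 MHz > fs/2 = 12.55 MHz, folds to fs − 16.5 MHz = 8.6 MHz.
Distinct values: {5.9 MHz, 7.6 MHz, 7.7 MHz, 8.6 MHz}.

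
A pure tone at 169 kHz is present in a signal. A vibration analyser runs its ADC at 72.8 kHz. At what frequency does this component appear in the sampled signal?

169 kHz mod fs = 23.4 kHz.
23.4 kHz ≤ fs/2 = 36.4 kHz, appears at 23.4 kHz.

23.4 kHz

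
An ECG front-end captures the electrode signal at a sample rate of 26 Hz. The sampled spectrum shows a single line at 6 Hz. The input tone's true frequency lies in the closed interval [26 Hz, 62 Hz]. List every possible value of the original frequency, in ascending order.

Frequencies that alias to 6 Hz are k·fs ± 6 Hz for integer k ≥ 0.
k=0: 6 Hz.
k=1: 20 Hz, 32 Hz.
k=2: 46 Hz, 58 Hz.
k=3: 72 Hz, 84 Hz.
Within [26 Hz, 62 Hz]: 32 Hz, 46 Hz, 58 Hz.

32 Hz, 46 Hz, 58 Hz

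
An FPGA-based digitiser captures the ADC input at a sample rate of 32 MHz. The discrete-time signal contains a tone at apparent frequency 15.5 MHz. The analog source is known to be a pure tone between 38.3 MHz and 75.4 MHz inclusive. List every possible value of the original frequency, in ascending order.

47.5 MHz, 48.5 MHz

Frequencies that alias to 15.5 MHz are k·fs ± 15.5 MHz for integer k ≥ 0.
k=0: 15.5 MHz.
k=1: 16.5 MHz, 47.5 MHz.
k=2: 48.5 MHz, 79.5 MHz.
k=3: 80.5 MHz, 111.5 MHz.
Within [38.3 MHz, 75.4 MHz]: 47.5 MHz, 48.5 MHz.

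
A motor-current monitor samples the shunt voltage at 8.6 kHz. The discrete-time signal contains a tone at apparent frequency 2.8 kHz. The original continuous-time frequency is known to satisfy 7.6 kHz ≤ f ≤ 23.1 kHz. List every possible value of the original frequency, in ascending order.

11.4 kHz, 14.4 kHz, 20 kHz, 23 kHz

Frequencies that alias to 2.8 kHz are k·fs ± 2.8 kHz for integer k ≥ 0.
k=0: 2.8 kHz.
k=1: 5.8 kHz, 11.4 kHz.
k=2: 14.4 kHz, 20 kHz.
k=3: 23 kHz, 28.6 kHz.
k=4: 31.6 kHz, 37.2 kHz.
Within [7.6 kHz, 23.1 kHz]: 11.4 kHz, 14.4 kHz, 20 kHz, 23 kHz.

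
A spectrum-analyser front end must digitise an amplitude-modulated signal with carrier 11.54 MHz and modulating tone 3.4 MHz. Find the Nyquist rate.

29.88 MHz

AM sidebands sit at fc ± fm = 8.14 MHz and 14.94 MHz.
Highest-frequency component: 14.94 MHz.
Nyquist rate = 2 × 14.94 MHz = 29.88 MHz.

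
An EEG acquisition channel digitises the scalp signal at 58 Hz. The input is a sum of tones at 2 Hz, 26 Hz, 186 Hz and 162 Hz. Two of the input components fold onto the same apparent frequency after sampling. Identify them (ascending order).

162 Hz, 186 Hz

fs/2 = 29 Hz.
2 Hz ≤ fs/2 = 29 Hz, passes unchanged.
26 Hz ≤ fs/2 = 29 Hz, passes unchanged.
186 Hz mod fs = 12 Hz.
12 Hz ≤ fs/2 = 29 Hz, appears at 12 Hz.
162 Hz mod fs = 46 Hz.
46 Hz > fs/2 = 29 Hz, folds to fs − 46 Hz = 12 Hz.
162 Hz and 186 Hz both map to 12 Hz.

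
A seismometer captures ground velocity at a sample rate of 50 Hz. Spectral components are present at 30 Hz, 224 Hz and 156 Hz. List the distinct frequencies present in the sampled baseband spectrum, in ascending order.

fs/2 = 25 Hz.
30 Hz > fs/2 = 25 Hz, folds to fs − 30 Hz = 20 Hz.
224 Hz mod fs = 24 Hz.
24 Hz ≤ fs/2 = 25 Hz, appears at 24 Hz.
156 Hz mod fs = 6 Hz.
6 Hz ≤ fs/2 = 25 Hz, appears at 6 Hz.
Distinct values: {6 Hz, 20 Hz, 24 Hz}.

6 Hz, 20 Hz, 24 Hz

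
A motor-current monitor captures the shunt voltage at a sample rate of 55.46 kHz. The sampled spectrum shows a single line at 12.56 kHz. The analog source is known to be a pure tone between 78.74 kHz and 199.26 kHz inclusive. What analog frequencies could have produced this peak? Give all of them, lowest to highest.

98.36 kHz, 123.48 kHz, 153.82 kHz, 178.94 kHz

Frequencies that alias to 12.56 kHz are k·fs ± 12.56 kHz for integer k ≥ 0.
k=0: 12.56 kHz.
k=1: 42.9 kHz, 68.02 kHz.
k=2: 98.36 kHz, 123.48 kHz.
k=3: 153.82 kHz, 178.94 kHz.
k=4: 209.28 kHz, 234.4 kHz.
Within [78.74 kHz, 199.26 kHz]: 98.36 kHz, 123.48 kHz, 153.82 kHz, 178.94 kHz.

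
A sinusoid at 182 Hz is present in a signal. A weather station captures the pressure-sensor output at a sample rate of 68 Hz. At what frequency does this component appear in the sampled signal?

22 Hz

182 Hz mod fs = 46 Hz.
46 Hz > fs/2 = 34 Hz, folds to fs − 46 Hz = 22 Hz.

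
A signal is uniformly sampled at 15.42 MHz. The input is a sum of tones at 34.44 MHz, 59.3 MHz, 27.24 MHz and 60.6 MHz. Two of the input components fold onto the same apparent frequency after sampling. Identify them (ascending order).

27.24 MHz, 34.44 MHz

fs/2 = 7.71 MHz.
34.44 MHz mod fs = 3.6 MHz.
3.6 MHz ≤ fs/2 = 7.71 MHz, appears at 3.6 MHz.
59.3 MHz mod fs = 13.04 MHz.
13.04 MHz > fs/2 = 7.71 MHz, folds to fs − 13.04 MHz = 2.38 MHz.
27.24 MHz mod fs = 11.82 MHz.
11.82 MHz > fs/2 = 7.71 MHz, folds to fs − 11.82 MHz = 3.6 MHz.
60.6 MHz mod fs = 14.34 MHz.
14.34 MHz > fs/2 = 7.71 MHz, folds to fs − 14.34 MHz = 1.08 MHz.
27.24 MHz and 34.44 MHz both map to 3.6 MHz.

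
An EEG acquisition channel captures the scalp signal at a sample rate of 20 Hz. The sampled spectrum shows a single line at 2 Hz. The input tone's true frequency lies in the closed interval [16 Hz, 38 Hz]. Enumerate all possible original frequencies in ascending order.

18 Hz, 22 Hz, 38 Hz

Frequencies that alias to 2 Hz are k·fs ± 2 Hz for integer k ≥ 0.
k=0: 2 Hz.
k=1: 18 Hz, 22 Hz.
k=2: 38 Hz, 42 Hz.
k=3: 58 Hz, 62 Hz.
Within [16 Hz, 38 Hz]: 18 Hz, 22 Hz, 38 Hz.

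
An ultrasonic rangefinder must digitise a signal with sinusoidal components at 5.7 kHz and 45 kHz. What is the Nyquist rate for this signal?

Highest-frequency component: 45 kHz.
Nyquist rate = 2 × 45 kHz = 90 kHz.

90 kHz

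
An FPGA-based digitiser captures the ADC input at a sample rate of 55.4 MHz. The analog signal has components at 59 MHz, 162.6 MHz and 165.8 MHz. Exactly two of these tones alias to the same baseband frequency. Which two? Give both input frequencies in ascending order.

59 MHz, 162.6 MHz

fs/2 = 27.7 MHz.
59 MHz mod fs = 3.6 MHz.
3.6 MHz ≤ fs/2 = 27.7 MHz, appears at 3.6 MHz.
162.6 MHz mod fs = 51.8 MHz.
51.8 MHz > fs/2 = 27.7 MHz, folds to fs − 51.8 MHz = 3.6 MHz.
165.8 MHz mod fs = 55 MHz.
55 MHz > fs/2 = 27.7 MHz, folds to fs − 55 MHz = 0.4 MHz.
59 MHz and 162.6 MHz both map to 3.6 MHz.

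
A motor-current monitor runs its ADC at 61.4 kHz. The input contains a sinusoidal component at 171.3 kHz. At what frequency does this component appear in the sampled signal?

171.3 kHz mod fs = 48.5 kHz.
48.5 kHz > fs/2 = 30.7 kHz, folds to fs − 48.5 kHz = 12.9 kHz.

12.9 kHz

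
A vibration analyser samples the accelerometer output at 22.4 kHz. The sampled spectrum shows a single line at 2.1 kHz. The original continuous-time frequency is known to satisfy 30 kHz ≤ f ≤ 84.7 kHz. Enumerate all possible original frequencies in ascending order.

Frequencies that alias to 2.1 kHz are k·fs ± 2.1 kHz for integer k ≥ 0.
k=0: 2.1 kHz.
k=1: 20.3 kHz, 24.5 kHz.
k=2: 42.7 kHz, 46.9 kHz.
k=3: 65.1 kHz, 69.3 kHz.
k=4: 87.5 kHz, 91.7 kHz.
Within [30 kHz, 84.7 kHz]: 42.7 kHz, 46.9 kHz, 65.1 kHz, 69.3 kHz.

42.7 kHz, 46.9 kHz, 65.1 kHz, 69.3 kHz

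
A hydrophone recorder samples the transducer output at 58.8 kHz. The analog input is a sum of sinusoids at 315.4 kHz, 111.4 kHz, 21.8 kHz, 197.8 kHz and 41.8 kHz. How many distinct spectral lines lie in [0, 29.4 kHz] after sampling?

4

fs/2 = 29.4 kHz.
315.4 kHz mod fs = 21.4 kHz.
21.4 kHz ≤ fs/2 = 29.4 kHz, appears at 21.4 kHz.
111.4 kHz mod fs = 52.6 kHz.
52.6 kHz > fs/2 = 29.4 kHz, folds to fs − 52.6 kHz = 6.2 kHz.
21.8 kHz ≤ fs/2 = 29.4 kHz, passes unchanged.
197.8 kHz mod fs = 21.4 kHz.
21.4 kHz ≤ fs/2 = 29.4 kHz, appears at 21.4 kHz.
41.8 kHz > fs/2 = 29.4 kHz, folds to fs − 41.8 kHz = 17 kHz.
Distinct values: {6.2 kHz, 17 kHz, 21.4 kHz, 21.8 kHz} → 4.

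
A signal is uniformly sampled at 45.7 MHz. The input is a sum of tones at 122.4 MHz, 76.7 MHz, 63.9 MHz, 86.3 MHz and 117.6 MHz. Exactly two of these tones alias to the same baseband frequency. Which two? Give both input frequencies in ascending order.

fs/2 = 22.85 MHz.
122.4 MHz mod fs = 31 MHz.
31 MHz > fs/2 = 22.85 MHz, folds to fs − 31 MHz = 14.7 MHz.
76.7 MHz mod fs = 31 MHz.
31 MHz > fs/2 = 22.85 MHz, folds to fs − 31 MHz = 14.7 MHz.
63.9 MHz mod fs = 18.2 MHz.
18.2 MHz ≤ fs/2 = 22.85 MHz, appears at 18.2 MHz.
86.3 MHz mod fs = 40.6 MHz.
40.6 MHz > fs/2 = 22.85 MHz, folds to fs − 40.6 MHz = 5.1 MHz.
117.6 MHz mod fs = 26.2 MHz.
26.2 MHz > fs/2 = 22.85 MHz, folds to fs − 26.2 MHz = 19.5 MHz.
76.7 MHz and 122.4 MHz both map to 14.7 MHz.

76.7 MHz, 122.4 MHz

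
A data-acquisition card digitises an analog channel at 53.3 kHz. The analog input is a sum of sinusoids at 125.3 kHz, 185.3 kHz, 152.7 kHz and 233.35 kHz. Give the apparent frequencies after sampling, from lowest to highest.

7.2 kHz, 18.7 kHz, 20.15 kHz, 25.4 kHz

fs/2 = 26.65 kHz.
125.3 kHz mod fs = 18.7 kHz.
18.7 kHz ≤ fs/2 = 26.65 kHz, appears at 18.7 kHz.
185.3 kHz mod fs = 25.4 kHz.
25.4 kHz ≤ fs/2 = 26.65 kHz, appears at 25.4 kHz.
152.7 kHz mod fs = 46.1 kHz.
46.1 kHz > fs/2 = 26.65 kHz, folds to fs − 46.1 kHz = 7.2 kHz.
233.35 kHz mod fs = 20.15 kHz.
20.15 kHz ≤ fs/2 = 26.65 kHz, appears at 20.15 kHz.
Distinct values: {7.2 kHz, 18.7 kHz, 20.15 kHz, 25.4 kHz}.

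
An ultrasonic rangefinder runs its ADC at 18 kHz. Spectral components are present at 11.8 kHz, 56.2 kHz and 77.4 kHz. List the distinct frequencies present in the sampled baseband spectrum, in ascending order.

fs/2 = 9 kHz.
11.8 kHz > fs/2 = 9 kHz, folds to fs − 11.8 kHz = 6.2 kHz.
56.2 kHz mod fs = 2.2 kHz.
2.2 kHz ≤ fs/2 = 9 kHz, appears at 2.2 kHz.
77.4 kHz mod fs = 5.4 kHz.
5.4 kHz ≤ fs/2 = 9 kHz, appears at 5.4 kHz.
Distinct values: {2.2 kHz, 5.4 kHz, 6.2 kHz}.

2.2 kHz, 5.4 kHz, 6.2 kHz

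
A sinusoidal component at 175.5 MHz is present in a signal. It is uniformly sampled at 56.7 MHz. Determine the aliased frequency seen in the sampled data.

175.5 MHz mod fs = 5.4 MHz.
5.4 MHz ≤ fs/2 = 28.35 MHz, appears at 5.4 MHz.

5.4 MHz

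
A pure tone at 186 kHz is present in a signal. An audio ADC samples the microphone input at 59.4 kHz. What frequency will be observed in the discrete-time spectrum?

186 kHz mod fs = 7.8 kHz.
7.8 kHz ≤ fs/2 = 29.7 kHz, appears at 7.8 kHz.

7.8 kHz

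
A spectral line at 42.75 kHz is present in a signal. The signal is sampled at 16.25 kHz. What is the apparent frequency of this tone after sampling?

6 kHz

42.75 kHz mod fs = 10.25 kHz.
10.25 kHz > fs/2 = 8.125 kHz, folds to fs − 10.25 kHz = 6 kHz.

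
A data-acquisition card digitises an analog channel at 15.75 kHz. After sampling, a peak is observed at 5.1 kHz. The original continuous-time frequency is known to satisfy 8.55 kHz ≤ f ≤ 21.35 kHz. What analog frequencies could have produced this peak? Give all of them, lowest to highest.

10.65 kHz, 20.85 kHz

Frequencies that alias to 5.1 kHz are k·fs ± 5.1 kHz for integer k ≥ 0.
k=0: 5.1 kHz.
k=1: 10.65 kHz, 20.85 kHz.
k=2: 26.4 kHz, 36.6 kHz.
Within [8.55 kHz, 21.35 kHz]: 10.65 kHz, 20.85 kHz.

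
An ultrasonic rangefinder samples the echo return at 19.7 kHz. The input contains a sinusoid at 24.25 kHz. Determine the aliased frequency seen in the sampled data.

4.55 kHz

24.25 kHz mod fs = 4.55 kHz.
4.55 kHz ≤ fs/2 = 9.85 kHz, appears at 4.55 kHz.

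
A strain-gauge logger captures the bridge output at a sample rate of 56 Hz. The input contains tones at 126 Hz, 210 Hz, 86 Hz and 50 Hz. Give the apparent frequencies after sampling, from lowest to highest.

6 Hz, 14 Hz, 26 Hz

fs/2 = 28 Hz.
126 Hz mod fs = 14 Hz.
14 Hz ≤ fs/2 = 28 Hz, appears at 14 Hz.
210 Hz mod fs = 42 Hz.
42 Hz > fs/2 = 28 Hz, folds to fs − 42 Hz = 14 Hz.
86 Hz mod fs = 30 Hz.
30 Hz > fs/2 = 28 Hz, folds to fs − 30 Hz = 26 Hz.
50 Hz > fs/2 = 28 Hz, folds to fs − 50 Hz = 6 Hz.
Distinct values: {6 Hz, 14 Hz, 26 Hz}.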